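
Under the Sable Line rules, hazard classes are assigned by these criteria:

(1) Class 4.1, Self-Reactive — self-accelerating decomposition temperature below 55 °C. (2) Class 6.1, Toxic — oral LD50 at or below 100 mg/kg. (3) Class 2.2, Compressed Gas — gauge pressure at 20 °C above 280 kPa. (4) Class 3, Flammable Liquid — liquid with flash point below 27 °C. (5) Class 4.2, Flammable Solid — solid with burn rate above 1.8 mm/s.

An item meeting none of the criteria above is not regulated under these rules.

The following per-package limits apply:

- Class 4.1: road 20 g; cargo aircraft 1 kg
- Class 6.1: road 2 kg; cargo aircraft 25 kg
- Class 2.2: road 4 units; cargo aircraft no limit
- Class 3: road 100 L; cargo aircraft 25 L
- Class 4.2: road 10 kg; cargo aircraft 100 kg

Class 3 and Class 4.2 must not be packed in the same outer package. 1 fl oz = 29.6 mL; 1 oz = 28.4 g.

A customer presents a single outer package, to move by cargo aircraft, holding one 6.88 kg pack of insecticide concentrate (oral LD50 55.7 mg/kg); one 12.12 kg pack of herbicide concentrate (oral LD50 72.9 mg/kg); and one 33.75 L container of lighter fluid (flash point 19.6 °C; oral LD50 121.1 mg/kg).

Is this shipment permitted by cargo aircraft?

Oral LD50 55.7 mg/kg meets the Class 6.1 criterion (Toxic), so the insecticide concentrate is Class 6.1.
The herbicide concentrate has oral LD50 72.9 mg/kg, which is ≤ 100 mg/kg, so it is Class 6.1 (Toxic).
Flash point 19.6 °C meets the Class 3 criterion (Flammable Liquid), so the lighter fluid is Class 3.
Total Class 6.1: 6.88 kg + 12.12 kg = 19 kg.
19 kg ≤ 25 kg (cargo aircraft limit, Class 6.1) — within limit.
Class 3 quantity: 33.75 L.
33.75 L > 25 L (cargo aircraft limit, Class 3) — over the limit.
The segregation rule (Class 3 with Class 4.2) does not apply to Class 6.1 with Class 3.

No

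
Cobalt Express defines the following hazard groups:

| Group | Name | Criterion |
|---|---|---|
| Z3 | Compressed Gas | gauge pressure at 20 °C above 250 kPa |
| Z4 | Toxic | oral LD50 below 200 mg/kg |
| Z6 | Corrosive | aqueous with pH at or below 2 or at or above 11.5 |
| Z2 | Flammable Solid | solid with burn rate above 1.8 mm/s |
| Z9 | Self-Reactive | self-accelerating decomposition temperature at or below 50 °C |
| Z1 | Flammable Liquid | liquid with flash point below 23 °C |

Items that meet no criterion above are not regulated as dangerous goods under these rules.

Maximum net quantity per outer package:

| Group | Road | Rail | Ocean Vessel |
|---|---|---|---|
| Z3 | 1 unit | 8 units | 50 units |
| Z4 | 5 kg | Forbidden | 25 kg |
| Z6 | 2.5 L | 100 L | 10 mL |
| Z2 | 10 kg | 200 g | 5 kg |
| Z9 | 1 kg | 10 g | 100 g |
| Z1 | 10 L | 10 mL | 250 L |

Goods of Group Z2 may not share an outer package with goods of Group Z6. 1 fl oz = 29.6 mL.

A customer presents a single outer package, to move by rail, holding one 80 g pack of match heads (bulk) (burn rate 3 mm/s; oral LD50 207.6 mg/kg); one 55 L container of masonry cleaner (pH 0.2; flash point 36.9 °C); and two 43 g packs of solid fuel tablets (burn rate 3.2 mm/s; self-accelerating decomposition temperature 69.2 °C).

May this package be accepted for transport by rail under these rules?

With burn rate 3 mm/s (> 1.8 mm/s), the match heads (bulk) fall in Group Z2.
pH 0.2 meets the Group Z6 criterion (Corrosive), so the masonry cleaner is Group Z6.
The solid fuel tablets have burn rate 3.2 mm/s, which is > 1.8 mm/s, so they are Group Z2 (Flammable Solid).
Total Group Z2: 80 g + (two 43 g packs = 86 g) = 166 g.
That is within the Group Z2 rail limit of 200 g.
Group Z6 quantity: 55 L.
55 L is within the rail limit of 100 L for Group Z6.
Group Z2 and Group Z6 may not share an outer package.

No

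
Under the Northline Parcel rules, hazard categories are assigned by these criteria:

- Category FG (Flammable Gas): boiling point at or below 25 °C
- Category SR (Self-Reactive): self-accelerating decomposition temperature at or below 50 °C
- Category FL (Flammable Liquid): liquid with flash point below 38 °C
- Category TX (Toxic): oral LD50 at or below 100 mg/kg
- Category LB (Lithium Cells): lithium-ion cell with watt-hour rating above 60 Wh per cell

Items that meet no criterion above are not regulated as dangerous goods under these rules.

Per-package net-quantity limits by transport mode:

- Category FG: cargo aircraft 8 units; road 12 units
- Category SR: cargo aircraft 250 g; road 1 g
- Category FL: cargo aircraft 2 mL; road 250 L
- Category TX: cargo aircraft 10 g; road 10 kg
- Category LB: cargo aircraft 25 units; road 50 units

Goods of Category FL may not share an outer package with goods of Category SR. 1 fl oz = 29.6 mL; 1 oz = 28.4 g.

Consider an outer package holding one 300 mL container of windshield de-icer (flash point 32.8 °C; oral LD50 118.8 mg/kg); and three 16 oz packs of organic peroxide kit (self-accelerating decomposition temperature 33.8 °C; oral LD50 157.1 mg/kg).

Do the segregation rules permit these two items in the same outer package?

Windshield de-icer: flash point 32.8 °C < 38 °C → Category FL (Flammable Liquid).
Self-accelerating decomposition temperature 33.8 °C meets the Category SR criterion (Self-Reactive), so the organic peroxide kit is Category SR.
Category FL and Category SR may not share an outer package.

No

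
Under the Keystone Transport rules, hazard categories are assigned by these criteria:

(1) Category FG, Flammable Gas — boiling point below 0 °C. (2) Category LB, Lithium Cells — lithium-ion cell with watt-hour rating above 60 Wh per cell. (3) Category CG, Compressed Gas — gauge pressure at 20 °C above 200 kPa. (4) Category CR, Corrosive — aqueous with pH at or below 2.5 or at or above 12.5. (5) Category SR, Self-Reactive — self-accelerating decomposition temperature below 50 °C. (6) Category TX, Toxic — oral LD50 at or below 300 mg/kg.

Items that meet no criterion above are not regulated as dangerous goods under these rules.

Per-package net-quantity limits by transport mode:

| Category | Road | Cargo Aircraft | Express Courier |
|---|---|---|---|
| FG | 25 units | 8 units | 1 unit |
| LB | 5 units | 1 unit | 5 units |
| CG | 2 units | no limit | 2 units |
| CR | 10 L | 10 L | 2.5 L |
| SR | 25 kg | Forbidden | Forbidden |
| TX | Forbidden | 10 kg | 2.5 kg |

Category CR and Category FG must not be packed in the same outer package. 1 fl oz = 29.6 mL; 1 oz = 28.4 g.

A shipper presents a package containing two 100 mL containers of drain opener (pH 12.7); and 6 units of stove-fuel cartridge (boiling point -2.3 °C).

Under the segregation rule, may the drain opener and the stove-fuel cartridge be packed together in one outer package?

No

The drain opener has pH 12.7, which is ≥ 12.5, so it is Category CR (Corrosive).
The stove-fuel cartridge has boiling point -2.3 °C, which is < 0 °C, so it is Category FG (Flammable Gas).
Category CR and Category FG may not share an outer package.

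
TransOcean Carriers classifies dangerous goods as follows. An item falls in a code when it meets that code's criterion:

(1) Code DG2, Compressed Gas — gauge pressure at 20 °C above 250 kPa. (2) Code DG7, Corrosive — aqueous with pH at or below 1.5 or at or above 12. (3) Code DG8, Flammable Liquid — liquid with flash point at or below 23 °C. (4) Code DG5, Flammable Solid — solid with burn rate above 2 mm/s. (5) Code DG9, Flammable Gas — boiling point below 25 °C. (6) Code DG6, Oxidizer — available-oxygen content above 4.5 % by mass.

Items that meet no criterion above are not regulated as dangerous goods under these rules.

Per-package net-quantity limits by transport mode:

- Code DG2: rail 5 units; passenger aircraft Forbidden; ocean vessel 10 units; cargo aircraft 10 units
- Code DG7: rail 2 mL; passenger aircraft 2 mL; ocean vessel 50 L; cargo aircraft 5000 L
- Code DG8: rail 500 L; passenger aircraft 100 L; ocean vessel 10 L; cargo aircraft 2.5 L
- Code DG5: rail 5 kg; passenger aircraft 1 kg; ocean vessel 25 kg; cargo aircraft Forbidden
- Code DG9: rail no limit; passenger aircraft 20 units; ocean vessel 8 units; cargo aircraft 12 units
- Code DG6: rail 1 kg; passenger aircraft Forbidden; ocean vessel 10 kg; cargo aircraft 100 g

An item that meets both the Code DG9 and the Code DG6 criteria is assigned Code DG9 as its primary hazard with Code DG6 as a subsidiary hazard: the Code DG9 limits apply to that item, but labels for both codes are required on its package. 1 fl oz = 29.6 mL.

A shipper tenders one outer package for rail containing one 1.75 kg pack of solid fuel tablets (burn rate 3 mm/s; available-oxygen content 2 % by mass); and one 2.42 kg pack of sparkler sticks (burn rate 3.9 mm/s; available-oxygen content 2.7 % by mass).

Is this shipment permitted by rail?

Yes

Solid fuel tablets: burn rate 3 mm/s > 2 mm/s → Code DG5 (Flammable Solid).
With burn rate 3.9 mm/s (> 2 mm/s), the sparkler sticks fall in Code DG5.
Code DG5 net quantity: 1.75 kg + 2.42 kg = 4.17 kg.
4.17 kg ≤ 5 kg (rail limit, Code DG5) — within limit.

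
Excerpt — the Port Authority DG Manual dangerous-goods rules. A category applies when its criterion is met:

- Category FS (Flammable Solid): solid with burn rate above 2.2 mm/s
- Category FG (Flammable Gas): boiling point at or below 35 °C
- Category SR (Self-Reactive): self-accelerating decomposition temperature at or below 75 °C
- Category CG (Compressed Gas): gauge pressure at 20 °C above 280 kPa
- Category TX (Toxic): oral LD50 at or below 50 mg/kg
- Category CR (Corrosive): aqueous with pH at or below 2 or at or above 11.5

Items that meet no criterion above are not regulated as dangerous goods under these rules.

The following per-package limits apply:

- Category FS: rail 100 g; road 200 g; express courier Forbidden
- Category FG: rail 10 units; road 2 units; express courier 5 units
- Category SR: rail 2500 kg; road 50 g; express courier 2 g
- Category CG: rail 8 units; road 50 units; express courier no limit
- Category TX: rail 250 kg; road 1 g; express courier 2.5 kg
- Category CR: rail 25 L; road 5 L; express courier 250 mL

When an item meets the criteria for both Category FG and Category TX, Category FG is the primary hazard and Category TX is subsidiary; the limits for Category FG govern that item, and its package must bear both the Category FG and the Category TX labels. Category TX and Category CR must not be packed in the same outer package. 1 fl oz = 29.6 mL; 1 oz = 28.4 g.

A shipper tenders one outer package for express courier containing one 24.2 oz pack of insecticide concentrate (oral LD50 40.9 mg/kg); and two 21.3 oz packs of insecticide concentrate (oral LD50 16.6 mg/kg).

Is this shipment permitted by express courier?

With oral LD50 40.9 mg/kg (≤ 50 mg/kg), the insecticide concentrate falls in Category TX.
Oral LD50 16.6 mg/kg meets the Category TX criterion (Toxic), so the insecticide concentrate is Category TX.
Category TX net quantity: (one 24.2 oz pack = 687.28 g) + (two 21.3 oz packs = 1209.84 g) = 1897.12 g.
That is within the Category TX express courier limit of 2.5 kg.

Yes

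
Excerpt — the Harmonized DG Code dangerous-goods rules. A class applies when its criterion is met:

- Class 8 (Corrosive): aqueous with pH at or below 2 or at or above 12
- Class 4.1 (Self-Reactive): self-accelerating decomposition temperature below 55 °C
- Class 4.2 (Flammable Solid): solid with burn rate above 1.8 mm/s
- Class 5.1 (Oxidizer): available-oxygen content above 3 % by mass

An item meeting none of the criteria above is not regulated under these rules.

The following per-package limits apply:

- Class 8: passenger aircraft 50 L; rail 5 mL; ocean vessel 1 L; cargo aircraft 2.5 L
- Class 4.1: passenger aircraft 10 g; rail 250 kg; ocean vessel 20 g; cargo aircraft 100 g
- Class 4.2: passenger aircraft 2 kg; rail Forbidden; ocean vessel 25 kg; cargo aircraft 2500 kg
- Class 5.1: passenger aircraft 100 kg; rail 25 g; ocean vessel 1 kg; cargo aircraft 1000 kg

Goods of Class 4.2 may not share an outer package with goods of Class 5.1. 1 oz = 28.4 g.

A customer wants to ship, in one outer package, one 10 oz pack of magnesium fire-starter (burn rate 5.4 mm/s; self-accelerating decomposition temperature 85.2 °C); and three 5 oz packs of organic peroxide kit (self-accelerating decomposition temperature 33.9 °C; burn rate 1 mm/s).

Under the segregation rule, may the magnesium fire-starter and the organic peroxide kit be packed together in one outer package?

Burn rate 5.4 mm/s meets the Class 4.2 criterion (Flammable Solid), so the magnesium fire-starter is Class 4.2.
Organic peroxide kit: self-accelerating decomposition temperature 33.9 °C < 55 °C → Class 4.1 (Self-Reactive).
No segregation rule bars Class 4.2 with Class 4.1.

Yes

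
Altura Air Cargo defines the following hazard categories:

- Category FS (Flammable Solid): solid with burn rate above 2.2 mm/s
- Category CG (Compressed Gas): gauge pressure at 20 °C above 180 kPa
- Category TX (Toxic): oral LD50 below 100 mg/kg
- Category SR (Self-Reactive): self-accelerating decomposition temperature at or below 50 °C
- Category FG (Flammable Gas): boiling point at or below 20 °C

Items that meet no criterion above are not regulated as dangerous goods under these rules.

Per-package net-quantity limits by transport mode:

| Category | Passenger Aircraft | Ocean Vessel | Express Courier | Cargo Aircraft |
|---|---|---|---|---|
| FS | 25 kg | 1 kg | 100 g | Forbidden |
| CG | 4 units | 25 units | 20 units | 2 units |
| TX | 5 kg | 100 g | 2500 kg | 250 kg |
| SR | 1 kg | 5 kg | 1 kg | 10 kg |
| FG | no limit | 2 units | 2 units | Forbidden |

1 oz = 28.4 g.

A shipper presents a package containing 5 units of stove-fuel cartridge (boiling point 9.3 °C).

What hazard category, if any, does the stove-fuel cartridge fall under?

Boiling point 9.3 °C meets the Category FG criterion (Flammable Gas), so the stove-fuel cartridge is Category FG.

Category FG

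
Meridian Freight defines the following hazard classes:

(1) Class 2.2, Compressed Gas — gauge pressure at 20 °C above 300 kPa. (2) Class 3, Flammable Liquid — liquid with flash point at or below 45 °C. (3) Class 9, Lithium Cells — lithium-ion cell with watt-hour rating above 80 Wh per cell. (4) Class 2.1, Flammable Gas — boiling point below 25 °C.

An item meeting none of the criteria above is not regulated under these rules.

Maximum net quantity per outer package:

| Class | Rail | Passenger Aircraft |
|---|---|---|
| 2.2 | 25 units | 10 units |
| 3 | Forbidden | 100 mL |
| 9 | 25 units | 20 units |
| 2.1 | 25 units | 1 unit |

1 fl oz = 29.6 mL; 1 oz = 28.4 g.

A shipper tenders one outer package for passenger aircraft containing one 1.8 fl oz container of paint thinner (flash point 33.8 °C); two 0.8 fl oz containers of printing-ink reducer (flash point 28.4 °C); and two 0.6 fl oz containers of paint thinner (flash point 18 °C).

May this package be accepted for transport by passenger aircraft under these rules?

No

The paint thinner has flash point 33.8 °C, which is ≤ 45 °C, so it is Class 3 (Flammable Liquid).
Flash point 28.4 °C meets the Class 3 criterion (Flammable Liquid), so the printing-ink reducer is Class 3.
Flash point 18 °C meets the Class 3 criterion (Flammable Liquid), so the paint thinner is Class 3.
Class 3 net quantity: (one 1.8 fl oz container = 53.28 mL) + (two 0.8 fl oz containers = 47.36 mL) + (two 0.6 fl oz containers = 35.52 mL) = 136.16 mL.
136.16 mL exceeds the passenger aircraft limit of 100 mL for Class 3.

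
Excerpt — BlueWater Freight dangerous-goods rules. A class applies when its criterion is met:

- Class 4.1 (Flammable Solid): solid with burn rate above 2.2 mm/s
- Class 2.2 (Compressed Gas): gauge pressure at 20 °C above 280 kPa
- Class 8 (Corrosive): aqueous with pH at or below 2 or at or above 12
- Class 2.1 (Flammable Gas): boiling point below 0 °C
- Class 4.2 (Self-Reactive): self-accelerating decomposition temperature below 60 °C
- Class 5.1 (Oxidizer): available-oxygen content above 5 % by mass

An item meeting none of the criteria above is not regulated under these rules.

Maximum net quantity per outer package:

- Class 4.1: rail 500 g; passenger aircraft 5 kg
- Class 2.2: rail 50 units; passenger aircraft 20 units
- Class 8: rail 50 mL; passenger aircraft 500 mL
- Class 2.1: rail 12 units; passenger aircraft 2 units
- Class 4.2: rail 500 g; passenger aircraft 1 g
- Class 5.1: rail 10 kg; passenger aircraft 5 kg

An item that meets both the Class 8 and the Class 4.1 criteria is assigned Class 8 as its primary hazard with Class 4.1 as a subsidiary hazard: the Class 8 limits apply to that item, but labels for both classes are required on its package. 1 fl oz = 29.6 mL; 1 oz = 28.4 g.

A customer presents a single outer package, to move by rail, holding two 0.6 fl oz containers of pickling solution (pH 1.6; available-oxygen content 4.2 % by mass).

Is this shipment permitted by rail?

Pickling solution: pH 1.6 ≤ 2 → Class 8 (Corrosive).
Class 8 quantity: two 0.6 fl oz containers = 35.52 mL.
35.52 mL ≤ 50 mL (rail limit, Class 8) — within limit.

Yes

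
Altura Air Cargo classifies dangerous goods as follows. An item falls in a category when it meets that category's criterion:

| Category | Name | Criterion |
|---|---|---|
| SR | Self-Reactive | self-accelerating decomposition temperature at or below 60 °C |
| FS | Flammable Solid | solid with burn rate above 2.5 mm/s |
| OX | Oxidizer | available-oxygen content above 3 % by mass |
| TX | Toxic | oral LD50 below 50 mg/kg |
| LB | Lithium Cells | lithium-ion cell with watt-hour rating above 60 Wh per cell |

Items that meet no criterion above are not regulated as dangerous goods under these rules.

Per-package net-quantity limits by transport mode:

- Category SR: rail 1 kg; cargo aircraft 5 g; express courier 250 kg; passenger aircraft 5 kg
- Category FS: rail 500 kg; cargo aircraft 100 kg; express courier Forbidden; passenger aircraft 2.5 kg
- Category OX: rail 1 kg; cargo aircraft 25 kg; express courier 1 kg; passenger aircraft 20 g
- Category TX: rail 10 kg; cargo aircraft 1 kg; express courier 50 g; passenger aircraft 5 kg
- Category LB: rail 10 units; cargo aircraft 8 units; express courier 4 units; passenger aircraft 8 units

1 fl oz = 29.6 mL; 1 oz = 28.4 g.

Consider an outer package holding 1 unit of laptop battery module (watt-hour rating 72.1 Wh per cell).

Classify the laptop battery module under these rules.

Laptop battery module: watt-hour rating 72.1 Wh per cell > 60 Wh per cell → Category LB (Lithium Cells).

Category LB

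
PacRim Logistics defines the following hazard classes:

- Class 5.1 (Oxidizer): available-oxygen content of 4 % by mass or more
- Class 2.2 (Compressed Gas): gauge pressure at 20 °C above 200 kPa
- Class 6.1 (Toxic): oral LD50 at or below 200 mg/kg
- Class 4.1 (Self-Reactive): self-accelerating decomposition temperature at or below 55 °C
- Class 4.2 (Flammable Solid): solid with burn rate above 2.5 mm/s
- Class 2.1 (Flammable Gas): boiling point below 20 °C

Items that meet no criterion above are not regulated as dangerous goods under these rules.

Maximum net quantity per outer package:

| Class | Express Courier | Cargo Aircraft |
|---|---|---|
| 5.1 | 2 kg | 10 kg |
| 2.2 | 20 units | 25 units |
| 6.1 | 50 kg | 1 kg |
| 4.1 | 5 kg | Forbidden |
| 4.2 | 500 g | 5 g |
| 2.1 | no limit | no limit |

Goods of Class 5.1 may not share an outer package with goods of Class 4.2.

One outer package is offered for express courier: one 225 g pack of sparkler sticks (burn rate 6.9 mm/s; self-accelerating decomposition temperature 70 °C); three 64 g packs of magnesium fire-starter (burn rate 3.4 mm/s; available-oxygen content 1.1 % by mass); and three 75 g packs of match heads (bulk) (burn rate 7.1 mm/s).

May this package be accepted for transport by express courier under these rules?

Sparkler sticks: burn rate 6.9 mm/s > 2.5 mm/s → Class 4.2 (Flammable Solid).
Burn rate 3.4 mm/s meets the Class 4.2 criterion (Flammable Solid), so the magnesium fire-starter is Class 4.2.
Match heads (bulk): burn rate 7.1 mm/s > 2.5 mm/s → Class 4.2 (Flammable Solid).
Total Class 4.2: 225 g + (three 64 g packs = 192 g) + (three 75 g packs = 225 g) = 642 g.
That exceeds the Class 4.2 express courier limit of 500 g.

No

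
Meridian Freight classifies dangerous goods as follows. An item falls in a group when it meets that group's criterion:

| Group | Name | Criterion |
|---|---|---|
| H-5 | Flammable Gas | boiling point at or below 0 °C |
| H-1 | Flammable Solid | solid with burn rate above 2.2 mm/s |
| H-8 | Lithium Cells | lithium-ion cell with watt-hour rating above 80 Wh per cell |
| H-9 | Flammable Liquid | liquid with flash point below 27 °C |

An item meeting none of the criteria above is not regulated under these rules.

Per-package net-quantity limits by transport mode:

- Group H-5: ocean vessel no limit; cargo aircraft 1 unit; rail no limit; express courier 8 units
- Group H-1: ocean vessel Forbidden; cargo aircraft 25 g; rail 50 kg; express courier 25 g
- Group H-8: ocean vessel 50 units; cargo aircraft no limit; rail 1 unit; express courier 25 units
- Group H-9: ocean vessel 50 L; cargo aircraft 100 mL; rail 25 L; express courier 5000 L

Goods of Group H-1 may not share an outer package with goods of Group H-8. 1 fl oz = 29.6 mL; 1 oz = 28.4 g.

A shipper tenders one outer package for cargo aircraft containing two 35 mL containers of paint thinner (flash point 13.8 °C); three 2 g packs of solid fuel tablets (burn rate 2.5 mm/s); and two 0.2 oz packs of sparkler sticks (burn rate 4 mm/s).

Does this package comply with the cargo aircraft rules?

The paint thinner has flash point 13.8 °C, which is < 27 °C, so it is Group H-9 (Flammable Liquid).
Solid fuel tablets: burn rate 2.5 mm/s > 2.2 mm/s → Group H-1 (Flammable Solid).
The sparkler sticks have burn rate 4 mm/s, which is > 2.2 mm/s, so they are Group H-1 (Flammable Solid).
Total Group H-1: (three 2 g packs = 6 g) + (two 0.2 oz packs = 11.36 g) = 17.36 g.
17.36 g is within the cargo aircraft limit of 25 g for Group H-1.
Group H-9 quantity: two 35 mL containers = 70 mL.
70 mL is within the cargo aircraft limit of 100 mL for Group H-9.
The segregation rule (Group H-1 with Group H-8) does not apply to Group H-1 with Group H-9.
Every hazard group is within its cargo aircraft limit and no segregation rule is violated.

Yes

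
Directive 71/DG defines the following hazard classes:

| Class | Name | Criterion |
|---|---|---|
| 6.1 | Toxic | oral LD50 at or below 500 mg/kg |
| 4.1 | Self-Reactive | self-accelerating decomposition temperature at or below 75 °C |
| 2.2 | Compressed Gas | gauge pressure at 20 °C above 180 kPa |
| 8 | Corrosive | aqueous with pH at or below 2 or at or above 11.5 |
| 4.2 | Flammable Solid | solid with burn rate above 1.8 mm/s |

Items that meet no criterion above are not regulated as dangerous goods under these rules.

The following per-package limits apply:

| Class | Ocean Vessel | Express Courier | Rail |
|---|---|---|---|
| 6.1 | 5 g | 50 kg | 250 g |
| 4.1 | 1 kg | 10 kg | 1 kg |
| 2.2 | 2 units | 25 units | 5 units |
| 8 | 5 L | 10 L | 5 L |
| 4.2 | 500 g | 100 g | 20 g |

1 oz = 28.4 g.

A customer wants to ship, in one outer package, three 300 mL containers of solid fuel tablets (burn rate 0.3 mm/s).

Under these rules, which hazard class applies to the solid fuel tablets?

burn rate 0.3 mm/s is not above 1.8 mm/s, so Class 4.2 does not apply.
No criterion is met, so the item is not regulated.

Not regulated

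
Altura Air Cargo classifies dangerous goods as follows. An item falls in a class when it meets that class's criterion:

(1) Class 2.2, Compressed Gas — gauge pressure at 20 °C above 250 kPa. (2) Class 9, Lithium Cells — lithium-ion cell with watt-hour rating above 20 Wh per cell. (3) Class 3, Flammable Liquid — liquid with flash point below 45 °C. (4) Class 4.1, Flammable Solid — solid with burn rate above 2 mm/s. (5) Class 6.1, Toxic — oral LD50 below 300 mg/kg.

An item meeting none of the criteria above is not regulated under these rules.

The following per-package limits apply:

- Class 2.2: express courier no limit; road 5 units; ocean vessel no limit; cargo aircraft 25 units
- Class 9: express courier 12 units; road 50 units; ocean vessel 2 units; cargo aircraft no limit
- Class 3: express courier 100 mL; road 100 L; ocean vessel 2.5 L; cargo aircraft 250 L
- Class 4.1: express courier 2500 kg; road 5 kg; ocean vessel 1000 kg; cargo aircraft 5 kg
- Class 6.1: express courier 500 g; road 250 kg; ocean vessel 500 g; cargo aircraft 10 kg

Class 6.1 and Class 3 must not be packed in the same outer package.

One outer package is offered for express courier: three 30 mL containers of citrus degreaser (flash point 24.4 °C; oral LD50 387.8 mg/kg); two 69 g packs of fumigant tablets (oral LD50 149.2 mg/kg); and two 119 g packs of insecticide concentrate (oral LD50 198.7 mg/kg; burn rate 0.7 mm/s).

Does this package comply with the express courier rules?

No

Citrus degreaser: flash point 24.4 °C < 45 °C → Class 3 (Flammable Liquid).
With oral LD50 149.2 mg/kg (< 300 mg/kg), the fumigant tablets fall in Class 6.1.
Insecticide concentrate: oral LD50 198.7 mg/kg < 300 mg/kg → Class 6.1 (Toxic).
Class 6.1 net quantity: (two 69 g packs = 138 g) + (two 119 g packs = 238 g) = 376 g.
376 g ≤ 500 g (express courier limit, Class 6.1) — within limit.
Class 3 quantity: three 30 mL containers = 90 mL.
90 mL is within the express courier limit of 100 mL for Class 3.
Class 6.1 and Class 3 may not share an outer package.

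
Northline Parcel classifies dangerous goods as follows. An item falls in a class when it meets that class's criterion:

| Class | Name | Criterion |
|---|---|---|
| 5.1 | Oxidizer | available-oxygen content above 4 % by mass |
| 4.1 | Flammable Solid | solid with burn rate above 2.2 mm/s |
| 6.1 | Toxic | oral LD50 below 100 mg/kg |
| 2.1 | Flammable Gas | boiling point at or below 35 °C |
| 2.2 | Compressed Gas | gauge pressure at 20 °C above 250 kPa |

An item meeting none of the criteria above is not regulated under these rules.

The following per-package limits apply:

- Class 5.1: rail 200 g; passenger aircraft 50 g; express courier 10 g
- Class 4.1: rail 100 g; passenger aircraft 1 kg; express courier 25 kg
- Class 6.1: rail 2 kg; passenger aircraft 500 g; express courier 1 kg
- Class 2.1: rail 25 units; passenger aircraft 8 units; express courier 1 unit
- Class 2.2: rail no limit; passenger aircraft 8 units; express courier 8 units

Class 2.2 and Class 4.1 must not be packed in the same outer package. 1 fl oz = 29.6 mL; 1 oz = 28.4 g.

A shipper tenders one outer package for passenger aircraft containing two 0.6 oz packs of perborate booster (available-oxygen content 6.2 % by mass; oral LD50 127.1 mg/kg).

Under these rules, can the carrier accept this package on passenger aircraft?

With available-oxygen content 6.2 % by mass (> 4 % by mass), the perborate booster falls in Class 5.1.
Class 5.1 quantity: two 0.6 oz packs = 34.08 g.
34.08 g ≤ 50 g (passenger aircraft limit, Class 5.1) — within limit.

Yes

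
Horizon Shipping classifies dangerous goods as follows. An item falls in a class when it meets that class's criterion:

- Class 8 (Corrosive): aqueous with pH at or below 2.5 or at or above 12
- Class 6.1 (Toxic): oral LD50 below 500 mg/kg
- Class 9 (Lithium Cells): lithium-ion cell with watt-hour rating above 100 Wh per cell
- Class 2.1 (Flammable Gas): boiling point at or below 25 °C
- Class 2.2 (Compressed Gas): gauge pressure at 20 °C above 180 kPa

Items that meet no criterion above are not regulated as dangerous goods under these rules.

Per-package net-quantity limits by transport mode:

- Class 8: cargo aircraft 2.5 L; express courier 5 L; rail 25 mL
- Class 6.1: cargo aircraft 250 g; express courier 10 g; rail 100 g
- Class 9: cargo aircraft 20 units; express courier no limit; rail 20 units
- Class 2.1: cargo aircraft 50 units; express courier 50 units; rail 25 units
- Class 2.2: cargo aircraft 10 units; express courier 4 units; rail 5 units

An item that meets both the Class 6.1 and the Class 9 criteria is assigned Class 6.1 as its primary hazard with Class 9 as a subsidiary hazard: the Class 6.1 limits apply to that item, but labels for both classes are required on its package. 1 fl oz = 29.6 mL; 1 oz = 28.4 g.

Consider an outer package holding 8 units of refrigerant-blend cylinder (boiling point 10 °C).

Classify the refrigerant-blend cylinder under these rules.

Refrigerant-blend cylinder: boiling point 10 °C ≤ 25 °C → Class 2.1 (Flammable Gas).

Class 2.1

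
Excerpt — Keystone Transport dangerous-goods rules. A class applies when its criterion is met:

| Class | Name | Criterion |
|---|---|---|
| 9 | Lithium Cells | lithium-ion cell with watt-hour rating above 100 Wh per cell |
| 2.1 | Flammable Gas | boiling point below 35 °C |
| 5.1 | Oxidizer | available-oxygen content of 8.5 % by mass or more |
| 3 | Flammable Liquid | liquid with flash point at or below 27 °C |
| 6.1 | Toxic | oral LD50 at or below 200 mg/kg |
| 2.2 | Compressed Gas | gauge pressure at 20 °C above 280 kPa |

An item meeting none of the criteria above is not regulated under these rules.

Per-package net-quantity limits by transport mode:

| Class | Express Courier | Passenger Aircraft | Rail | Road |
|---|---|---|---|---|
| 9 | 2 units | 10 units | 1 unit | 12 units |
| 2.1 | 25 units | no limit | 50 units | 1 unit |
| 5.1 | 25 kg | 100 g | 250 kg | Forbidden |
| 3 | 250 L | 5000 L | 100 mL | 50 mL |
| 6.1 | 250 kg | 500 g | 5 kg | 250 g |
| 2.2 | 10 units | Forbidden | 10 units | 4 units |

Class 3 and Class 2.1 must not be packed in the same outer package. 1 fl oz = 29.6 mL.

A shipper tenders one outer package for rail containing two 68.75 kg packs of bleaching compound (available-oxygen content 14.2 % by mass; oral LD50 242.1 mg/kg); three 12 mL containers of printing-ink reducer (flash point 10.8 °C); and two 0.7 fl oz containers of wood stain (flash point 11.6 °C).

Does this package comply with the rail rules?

Yes

The bleaching compound has available-oxygen content 14.2 % by mass, which is ≥ 8.5 % by mass, so it is Class 5.1 (Oxidizer).
Flash point 10.8 °C meets the Class 3 criterion (Flammable Liquid), so the printing-ink reducer is Class 3.
Flash point 11.6 °C meets the Class 3 criterion (Flammable Liquid), so the wood stain is Class 3.
Total Class 3: (three 12 mL containers = 36 mL) + (two 0.7 fl oz containers = 41.44 mL) = 77.44 mL.
77.44 mL is within the rail limit of 100 mL for Class 3.
Class 5.1 quantity: two 68.75 kg packs = 137.5 kg.
137.5 kg is within the rail limit of 250 kg for Class 5.1.
The segregation rule (Class 3 with Class 2.1) does not apply to Class 3 with Class 5.1.
Every hazard class is within its rail limit and no segregation rule is violated.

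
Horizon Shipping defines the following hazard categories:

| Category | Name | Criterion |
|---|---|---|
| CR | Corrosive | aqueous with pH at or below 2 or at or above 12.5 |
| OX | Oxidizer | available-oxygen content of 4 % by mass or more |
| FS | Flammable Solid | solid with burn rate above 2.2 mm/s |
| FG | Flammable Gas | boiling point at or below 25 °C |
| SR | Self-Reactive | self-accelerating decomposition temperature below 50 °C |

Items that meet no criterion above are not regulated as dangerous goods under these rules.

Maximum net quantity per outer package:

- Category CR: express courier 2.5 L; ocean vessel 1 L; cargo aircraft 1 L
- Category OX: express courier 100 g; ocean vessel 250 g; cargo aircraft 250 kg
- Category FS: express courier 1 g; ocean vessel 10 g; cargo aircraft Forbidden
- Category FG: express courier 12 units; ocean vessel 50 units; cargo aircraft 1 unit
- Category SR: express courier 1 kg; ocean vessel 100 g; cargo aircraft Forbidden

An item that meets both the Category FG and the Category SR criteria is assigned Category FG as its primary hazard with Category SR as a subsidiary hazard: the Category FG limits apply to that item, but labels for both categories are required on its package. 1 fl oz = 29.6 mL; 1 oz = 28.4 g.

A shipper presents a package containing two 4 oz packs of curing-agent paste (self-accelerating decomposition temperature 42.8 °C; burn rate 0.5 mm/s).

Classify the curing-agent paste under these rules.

Curing-agent paste: self-accelerating decomposition temperature 42.8 °C < 50 °C → Category SR (Self-Reactive).

Category SR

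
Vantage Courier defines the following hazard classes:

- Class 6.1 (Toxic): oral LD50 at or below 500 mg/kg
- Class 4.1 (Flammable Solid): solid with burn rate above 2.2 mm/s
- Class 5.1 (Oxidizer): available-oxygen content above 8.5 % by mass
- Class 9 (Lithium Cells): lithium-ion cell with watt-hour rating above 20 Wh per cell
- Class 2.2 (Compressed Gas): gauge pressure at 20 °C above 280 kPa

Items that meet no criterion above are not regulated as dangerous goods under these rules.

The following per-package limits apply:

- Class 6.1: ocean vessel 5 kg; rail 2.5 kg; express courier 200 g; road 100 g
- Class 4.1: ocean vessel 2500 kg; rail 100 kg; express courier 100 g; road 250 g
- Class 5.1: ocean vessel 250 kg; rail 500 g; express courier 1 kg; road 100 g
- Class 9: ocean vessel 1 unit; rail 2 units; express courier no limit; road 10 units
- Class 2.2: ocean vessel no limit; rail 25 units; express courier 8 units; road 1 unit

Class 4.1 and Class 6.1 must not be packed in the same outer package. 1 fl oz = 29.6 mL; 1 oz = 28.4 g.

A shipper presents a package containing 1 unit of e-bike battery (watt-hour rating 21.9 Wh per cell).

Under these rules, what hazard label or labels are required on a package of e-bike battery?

Class 9

With watt-hour rating 21.9 Wh per cell (> 20 Wh per cell), the e-bike battery falls in Class 9.
Only the Class 9 label is required.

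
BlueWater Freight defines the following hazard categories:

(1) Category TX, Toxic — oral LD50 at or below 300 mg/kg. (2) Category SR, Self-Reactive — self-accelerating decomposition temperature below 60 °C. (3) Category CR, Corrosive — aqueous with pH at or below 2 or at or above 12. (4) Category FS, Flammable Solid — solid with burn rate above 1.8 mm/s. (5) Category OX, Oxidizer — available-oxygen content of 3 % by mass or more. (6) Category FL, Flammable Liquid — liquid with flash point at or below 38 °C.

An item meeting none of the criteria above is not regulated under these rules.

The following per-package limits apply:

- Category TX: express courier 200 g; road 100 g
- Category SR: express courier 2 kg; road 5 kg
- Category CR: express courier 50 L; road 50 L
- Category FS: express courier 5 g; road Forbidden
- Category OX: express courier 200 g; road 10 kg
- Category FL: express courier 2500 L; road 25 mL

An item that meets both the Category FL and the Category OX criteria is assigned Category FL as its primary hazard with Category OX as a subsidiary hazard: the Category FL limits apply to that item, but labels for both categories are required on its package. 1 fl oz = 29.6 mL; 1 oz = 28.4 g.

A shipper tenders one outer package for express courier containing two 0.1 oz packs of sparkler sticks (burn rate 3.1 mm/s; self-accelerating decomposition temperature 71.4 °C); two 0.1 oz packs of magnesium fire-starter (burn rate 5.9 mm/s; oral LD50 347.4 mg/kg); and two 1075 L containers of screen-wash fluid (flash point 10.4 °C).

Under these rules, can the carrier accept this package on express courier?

No

The sparkler sticks have burn rate 3.1 mm/s, which is > 1.8 mm/s, so they are Category FS (Flammable Solid).
With burn rate 5.9 mm/s (> 1.8 mm/s), the magnesium fire-starter falls in Category FS.
With flash point 10.4 °C (≤ 38 °C), the screen-wash fluid falls in Category FL.
Total Category FS: (two 0.1 oz packs = 5.68 g) + (two 0.1 oz packs = 5.68 g) = 11.36 g.
11.36 g > 5 g (express courier limit, Category FS) — over the limit.
Category FL quantity: two 1075 L containers = 2150 L.
2150 L ≤ 2500 L (express courier limit, Category FL) — within limit.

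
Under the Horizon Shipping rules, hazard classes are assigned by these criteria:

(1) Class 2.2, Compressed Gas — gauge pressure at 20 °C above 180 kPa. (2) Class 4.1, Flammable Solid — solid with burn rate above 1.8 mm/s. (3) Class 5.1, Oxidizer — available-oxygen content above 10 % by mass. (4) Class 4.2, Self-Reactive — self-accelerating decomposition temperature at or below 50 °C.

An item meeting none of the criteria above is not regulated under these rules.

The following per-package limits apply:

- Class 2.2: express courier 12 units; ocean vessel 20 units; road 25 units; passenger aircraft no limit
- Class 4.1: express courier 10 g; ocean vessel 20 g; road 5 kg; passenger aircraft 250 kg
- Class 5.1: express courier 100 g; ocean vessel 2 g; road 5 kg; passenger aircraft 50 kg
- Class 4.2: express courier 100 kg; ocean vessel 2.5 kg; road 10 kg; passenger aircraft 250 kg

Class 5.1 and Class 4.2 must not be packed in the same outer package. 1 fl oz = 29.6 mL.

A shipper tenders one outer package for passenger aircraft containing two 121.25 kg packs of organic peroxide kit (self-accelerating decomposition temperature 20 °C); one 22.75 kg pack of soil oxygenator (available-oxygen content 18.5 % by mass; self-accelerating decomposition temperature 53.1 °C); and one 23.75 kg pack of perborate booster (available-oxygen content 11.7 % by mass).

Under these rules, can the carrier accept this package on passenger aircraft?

No

Self-accelerating decomposition temperature 20 °C meets the Class 4.2 criterion (Self-Reactive), so the organic peroxide kit is Class 4.2.
The soil oxygenator has available-oxygen content 18.5 % by mass, which is > 10 % by mass, so it is Class 5.1 (Oxidizer).
Available-oxygen content 11.7 % by mass meets the Class 5.1 criterion (Oxidizer), so the perborate booster is Class 5.1.
Class 5.1 net quantity: 22.75 kg + 23.75 kg = 46.5 kg.
That is within the Class 5.1 passenger aircraft limit of 50 kg.
Class 4.2 quantity: two 121.25 kg packs = 242.5 kg.
242.5 kg ≤ 250 kg (passenger aircraft limit, Class 4.2) — within limit.
Class 5.1 and Class 4.2 may not share an outer package.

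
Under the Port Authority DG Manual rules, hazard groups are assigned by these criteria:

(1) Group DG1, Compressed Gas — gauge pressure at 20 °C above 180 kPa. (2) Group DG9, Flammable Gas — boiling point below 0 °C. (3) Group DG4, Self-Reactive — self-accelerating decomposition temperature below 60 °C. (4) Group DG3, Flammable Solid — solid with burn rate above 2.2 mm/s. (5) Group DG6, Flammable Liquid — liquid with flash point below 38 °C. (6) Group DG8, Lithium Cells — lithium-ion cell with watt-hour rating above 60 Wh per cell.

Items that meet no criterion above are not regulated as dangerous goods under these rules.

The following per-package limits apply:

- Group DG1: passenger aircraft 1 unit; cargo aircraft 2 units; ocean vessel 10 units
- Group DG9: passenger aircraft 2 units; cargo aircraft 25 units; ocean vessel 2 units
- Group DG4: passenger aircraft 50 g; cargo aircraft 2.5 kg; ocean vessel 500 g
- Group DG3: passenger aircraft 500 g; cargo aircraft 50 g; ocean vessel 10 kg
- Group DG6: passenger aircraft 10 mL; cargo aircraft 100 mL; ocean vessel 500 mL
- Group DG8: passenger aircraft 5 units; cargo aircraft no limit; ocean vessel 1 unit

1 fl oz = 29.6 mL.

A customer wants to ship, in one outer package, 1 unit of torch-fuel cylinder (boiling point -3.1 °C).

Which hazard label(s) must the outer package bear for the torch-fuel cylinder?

Torch-fuel cylinder: boiling point -3.1 °C < 0 °C → Group DG9 (Flammable Gas).
Only the Group DG9 label is required.

Group DG9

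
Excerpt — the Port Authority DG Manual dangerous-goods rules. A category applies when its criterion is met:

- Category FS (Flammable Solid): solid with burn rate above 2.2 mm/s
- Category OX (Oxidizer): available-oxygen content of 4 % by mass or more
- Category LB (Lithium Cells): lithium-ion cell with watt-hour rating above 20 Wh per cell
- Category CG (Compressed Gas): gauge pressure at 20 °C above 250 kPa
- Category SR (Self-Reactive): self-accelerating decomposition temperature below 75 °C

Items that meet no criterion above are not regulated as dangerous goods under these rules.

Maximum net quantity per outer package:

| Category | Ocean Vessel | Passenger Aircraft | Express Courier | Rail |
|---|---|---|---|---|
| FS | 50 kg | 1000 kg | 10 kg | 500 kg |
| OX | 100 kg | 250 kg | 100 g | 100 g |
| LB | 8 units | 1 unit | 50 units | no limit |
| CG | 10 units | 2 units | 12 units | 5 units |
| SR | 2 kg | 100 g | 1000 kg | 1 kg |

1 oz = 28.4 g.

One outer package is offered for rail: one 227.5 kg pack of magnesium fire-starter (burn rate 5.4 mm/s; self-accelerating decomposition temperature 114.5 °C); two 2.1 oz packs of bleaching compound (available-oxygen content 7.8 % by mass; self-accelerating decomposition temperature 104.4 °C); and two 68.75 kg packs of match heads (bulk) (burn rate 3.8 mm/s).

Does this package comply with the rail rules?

Burn rate 5.4 mm/s meets the Category FS criterion (Flammable Solid), so the magnesium fire-starter is Category FS.
With available-oxygen content 7.8 % by mass (≥ 4 % by mass), the bleaching compound falls in Category OX.
Match heads (bulk): burn rate 3.8 mm/s > 2.2 mm/s → Category FS (Flammable Solid).
Category OX quantity: two 2.1 oz packs = 119.28 g.
That exceeds the Category OX rail limit of 100 g.
Total Category FS: 227.5 kg + (two 68.75 kg packs = 137.5 kg) = 365 kg.
365 kg ≤ 500 kg (rail limit, Category FS) — within limit.

No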